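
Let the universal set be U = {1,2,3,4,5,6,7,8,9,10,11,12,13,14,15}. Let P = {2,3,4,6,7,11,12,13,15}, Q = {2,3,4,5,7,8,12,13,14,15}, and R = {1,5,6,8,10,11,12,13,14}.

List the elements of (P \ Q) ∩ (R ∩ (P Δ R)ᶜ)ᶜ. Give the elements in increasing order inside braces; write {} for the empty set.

P \ Q = {6,11}
P Δ R = {1,2,3,4,5,7,8,10,14,15}
(P Δ R)ᶜ = {6,9,11,12,13}
R ∩ (P Δ R)ᶜ = {6,11,12,13}
(R ∩ (P Δ R)ᶜ)ᶜ = {1,2,3,4,5,7,8,9,10,14,15}
(P \ Q) ∩ (R ∩ (P Δ R)ᶜ)ᶜ = {}

{}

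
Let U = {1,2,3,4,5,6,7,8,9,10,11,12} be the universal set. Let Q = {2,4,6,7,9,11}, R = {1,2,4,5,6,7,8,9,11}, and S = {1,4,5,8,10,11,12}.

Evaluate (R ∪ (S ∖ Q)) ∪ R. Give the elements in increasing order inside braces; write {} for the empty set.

S ∖ Q = {1,5,8,10,12}
R ∪ (S ∖ Q) = {1,2,4,5,6,7,8,9,10,11,12}
(R ∪ (S ∖ Q)) ∪ R = {1,2,4,5,6,7,8,9,10,11,12}

{1,2,4,5,6,7,8,9,10,11,12}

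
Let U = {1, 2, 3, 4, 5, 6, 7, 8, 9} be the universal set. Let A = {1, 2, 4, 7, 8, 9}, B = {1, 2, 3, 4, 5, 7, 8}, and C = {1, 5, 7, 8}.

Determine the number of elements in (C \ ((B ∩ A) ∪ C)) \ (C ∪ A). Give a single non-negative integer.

0

B ∩ A = {1, 2, 4, 7, 8}
(B ∩ A) ∪ C = {1, 2, 4, 5, 7, 8}
C \ ((B ∩ A) ∪ C) = {}
C ∪ A = {1, 2, 4, 5, 7, 8, 9}
(C \ ((B ∩ A) ∪ C)) \ (C ∪ A) = {}
|(C \ ((B ∩ A) ∪ C)) \ (C ∪ A)| = 0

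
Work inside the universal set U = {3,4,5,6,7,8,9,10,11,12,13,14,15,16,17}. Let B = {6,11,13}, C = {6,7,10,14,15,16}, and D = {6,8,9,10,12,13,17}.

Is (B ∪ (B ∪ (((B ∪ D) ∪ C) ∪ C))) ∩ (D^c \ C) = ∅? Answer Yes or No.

B ∪ D = {6,8,9,10,11,12,13,17}
(B ∪ D) ∪ C = {6,7,8,9,10,11,12,13,14,15,16,17}
((B ∪ D) ∪ C) ∪ C = {6,7,8,9,10,11,12,13,14,15,16,17}
B ∪ (((B ∪ D) ∪ C) ∪ C) = {6,7,8,9,10,11,12,13,14,15,16,17}
B ∪ (B ∪ (((B ∪ D) ∪ C) ∪ C)) = {6,7,8,9,10,11,12,13,14,15,16,17}
D^c = {3,4,5,7,11,14,15,16}
D^c \ C = {3,4,5,11}
11 lies in both, so they are not disjoint.

No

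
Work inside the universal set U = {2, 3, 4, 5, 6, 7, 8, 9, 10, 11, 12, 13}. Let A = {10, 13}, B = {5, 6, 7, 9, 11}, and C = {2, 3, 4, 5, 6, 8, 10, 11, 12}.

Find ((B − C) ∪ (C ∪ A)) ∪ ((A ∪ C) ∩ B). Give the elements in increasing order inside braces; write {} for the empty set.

B − C = {7, 9}
C ∪ A = {2, 3, 4, 5, 6, 8, 10, 11, 12, 13}
(B − C) ∪ (C ∪ A) = {2, 3, 4, 5, 6, 7, 8, 9, 10, 11, 12, 13}
A ∪ C = {2, 3, 4, 5, 6, 8, 10, 11, 12, 13}
(A ∪ C) ∩ B = {5, 6, 11}
((B − C) ∪ (C ∪ A)) ∪ ((A ∪ C) ∩ B) = {2, 3, 4, 5, 6, 7, 8, 9, 10, 11, 12, 13}

{2, 3, 4, 5, 6, 7, 8, 9, 10, 11, 12, 13}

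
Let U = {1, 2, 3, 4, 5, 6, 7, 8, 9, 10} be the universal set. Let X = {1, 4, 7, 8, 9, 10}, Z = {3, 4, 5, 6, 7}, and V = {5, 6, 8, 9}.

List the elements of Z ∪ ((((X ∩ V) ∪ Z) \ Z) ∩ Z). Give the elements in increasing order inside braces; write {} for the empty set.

{3, 4, 5, 6, 7}

X ∩ V = {8, 9}
(X ∩ V) ∪ Z = {3, 4, 5, 6, 7, 8, 9}
((X ∩ V) ∪ Z) \ Z = {8, 9}
(((X ∩ V) ∪ Z) \ Z) ∩ Z = {}
Z ∪ ((((X ∩ V) ∪ Z) \ Z) ∩ Z) = {3, 4, 5, 6, 7}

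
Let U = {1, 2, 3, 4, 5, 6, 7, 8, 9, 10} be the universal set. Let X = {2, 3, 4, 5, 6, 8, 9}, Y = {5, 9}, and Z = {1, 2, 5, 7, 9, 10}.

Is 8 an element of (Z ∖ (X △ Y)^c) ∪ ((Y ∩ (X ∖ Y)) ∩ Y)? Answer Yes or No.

8 ∈ X and 8 ∉ Y, so 8 ∈ X △ Y
8 ∉ (X △ Y)^c since 8 ∈ (X △ Y)
8 ∉ Z and 8 ∉ (X △ Y)^c, so 8 ∉ Z ∖ (X △ Y)^c
8 ∈ X and 8 ∉ Y, so 8 ∈ X ∖ Y
8 ∉ Y and 8 ∈ (X ∖ Y), so 8 ∉ Y ∩ (X ∖ Y)
8 ∉ (Y ∩ (X ∖ Y)) and 8 ∉ Y, so 8 ∉ (Y ∩ (X ∖ Y)) ∩ Y
8 ∉ (Z ∖ (X △ Y)^c) and 8 ∉ ((Y ∩ (X ∖ Y)) ∩ Y), so 8 ∉ (Z ∖ (X △ Y)^c) ∪ ((Y ∩ (X ∖ Y)) ∩ Y)

No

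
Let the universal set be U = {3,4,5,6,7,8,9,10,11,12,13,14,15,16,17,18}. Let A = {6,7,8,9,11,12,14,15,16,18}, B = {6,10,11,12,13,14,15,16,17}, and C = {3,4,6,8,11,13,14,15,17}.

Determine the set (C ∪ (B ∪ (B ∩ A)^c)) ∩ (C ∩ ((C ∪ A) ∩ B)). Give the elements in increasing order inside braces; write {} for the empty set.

{6,11,13,14,15,17}

B ∩ A = {6,11,12,14,15,16}
(B ∩ A)^c = {3,4,5,7,8,9,10,13,17,18}
B ∪ (B ∩ A)^c = {3,4,5,6,7,8,9,10,11,12,13,14,15,16,17,18}
C ∪ (B ∪ (B ∩ A)^c) = {3,4,5,6,7,8,9,10,11,12,13,14,15,16,17,18}
C ∪ A = {3,4,6,7,8,9,11,12,13,14,15,16,17,18}
(C ∪ A) ∩ B = {6,11,12,13,14,15,16,17}
C ∩ ((C ∪ A) ∩ B) = {6,11,13,14,15,17}
(C ∪ (B ∪ (B ∩ A)^c)) ∩ (C ∩ ((C ∪ A) ∩ B)) = {6,11,13,14,15,17}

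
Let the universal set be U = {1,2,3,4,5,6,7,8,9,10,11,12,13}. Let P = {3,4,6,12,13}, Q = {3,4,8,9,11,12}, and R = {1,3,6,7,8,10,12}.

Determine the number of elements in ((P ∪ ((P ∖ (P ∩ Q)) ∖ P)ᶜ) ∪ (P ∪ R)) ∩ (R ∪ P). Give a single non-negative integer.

9

P ∩ Q = {3,4,12}
P ∖ (P ∩ Q) = {6,13}
(P ∖ (P ∩ Q)) ∖ P = {}
((P ∖ (P ∩ Q)) ∖ P)ᶜ = {1,2,3,4,5,6,7,8,9,10,11,12,13}
P ∪ ((P ∖ (P ∩ Q)) ∖ P)ᶜ = {1,2,3,4,5,6,7,8,9,10,11,12,13}
P ∪ R = {1,3,4,6,7,8,10,12,13}
(P ∪ ((P ∖ (P ∩ Q)) ∖ P)ᶜ) ∪ (P ∪ R) = {1,2,3,4,5,6,7,8,9,10,11,12,13}
R ∪ P = {1,3,4,6,7,8,10,12,13}
((P ∪ ((P ∖ (P ∩ Q)) ∖ P)ᶜ) ∪ (P ∪ R)) ∩ (R ∪ P) = {1,3,4,6,7,8,10,12,13}
|((P ∪ ((P ∖ (P ∩ Q)) ∖ P)ᶜ) ∪ (P ∪ R)) ∩ (R ∪ P)| = 9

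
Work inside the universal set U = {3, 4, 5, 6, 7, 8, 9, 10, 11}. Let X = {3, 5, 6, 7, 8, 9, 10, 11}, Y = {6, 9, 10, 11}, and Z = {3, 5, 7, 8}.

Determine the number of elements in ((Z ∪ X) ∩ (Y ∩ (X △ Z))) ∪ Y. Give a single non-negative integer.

4

Z ∪ X = {3, 5, 6, 7, 8, 9, 10, 11}
X △ Z = {6, 9, 10, 11}
Y ∩ (X △ Z) = {6, 9, 10, 11}
(Z ∪ X) ∩ (Y ∩ (X △ Z)) = {6, 9, 10, 11}
((Z ∪ X) ∩ (Y ∩ (X △ Z))) ∪ Y = {6, 9, 10, 11}
|((Z ∪ X) ∩ (Y ∩ (X △ Z))) ∪ Y| = 4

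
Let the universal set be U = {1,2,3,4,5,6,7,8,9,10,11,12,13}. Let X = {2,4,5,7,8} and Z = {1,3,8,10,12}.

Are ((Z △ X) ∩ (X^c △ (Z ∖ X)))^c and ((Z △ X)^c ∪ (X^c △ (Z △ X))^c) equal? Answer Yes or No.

Z △ X = {1,2,3,4,5,7,10,12}
X^c = {1,3,6,9,10,11,12,13}
Z ∖ X = {1,3,10,12}
X^c △ (Z ∖ X) = {6,9,11,13}
(Z △ X) ∩ (X^c △ (Z ∖ X)) = {}
((Z △ X) ∩ (X^c △ (Z ∖ X)))^c = {1,2,3,4,5,6,7,8,9,10,11,12,13}
(Z △ X)^c = {6,8,9,11,13}
X^c △ (Z △ X) = {2,4,5,6,7,9,11,13}
(X^c △ (Z △ X))^c = {1,3,8,10,12}
(Z △ X)^c ∪ (X^c △ (Z △ X))^c = {1,3,6,8,9,10,11,12,13}
2 ∈ ((Z △ X) ∩ (X^c △ (Z ∖ X)))^c but 2 ∉ (Z △ X)^c ∪ (X^c △ (Z △ X))^c, so they differ.

No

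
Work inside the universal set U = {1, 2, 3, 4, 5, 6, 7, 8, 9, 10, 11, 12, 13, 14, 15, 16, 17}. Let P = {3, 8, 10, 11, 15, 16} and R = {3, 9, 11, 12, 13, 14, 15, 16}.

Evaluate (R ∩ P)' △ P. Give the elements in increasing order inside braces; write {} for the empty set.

R ∩ P = {3, 11, 15, 16}
(R ∩ P)' = {1, 2, 4, 5, 6, 7, 8, 9, 10, 12, 13, 14, 17}
(R ∩ P)' △ P = {1, 2, 3, 4, 5, 6, 7, 9, 11, 12, 13, 14, 15, 16, 17}

{1, 2, 3, 4, 5, 6, 7, 9, 11, 12, 13, 14, 15, 16, 17}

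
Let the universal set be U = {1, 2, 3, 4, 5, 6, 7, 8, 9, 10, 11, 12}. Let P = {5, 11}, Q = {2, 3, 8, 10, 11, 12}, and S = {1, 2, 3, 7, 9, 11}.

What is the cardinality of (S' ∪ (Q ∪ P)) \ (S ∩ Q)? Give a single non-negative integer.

6

S' = {4, 5, 6, 8, 10, 12}
Q ∪ P = {2, 3, 5, 8, 10, 11, 12}
S' ∪ (Q ∪ P) = {2, 3, 4, 5, 6, 8, 10, 11, 12}
S ∩ Q = {2, 3, 11}
(S' ∪ (Q ∪ P)) \ (S ∩ Q) = {4, 5, 6, 8, 10, 12}
|(S' ∪ (Q ∪ P)) \ (S ∩ Q)| = 6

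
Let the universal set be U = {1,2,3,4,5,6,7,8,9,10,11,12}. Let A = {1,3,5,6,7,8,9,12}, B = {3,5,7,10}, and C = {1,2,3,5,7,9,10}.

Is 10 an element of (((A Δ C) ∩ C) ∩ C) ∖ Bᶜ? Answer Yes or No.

Yes

10 ∉ A and 10 ∈ C, so 10 ∈ A Δ C
10 ∈ (A Δ C) and 10 ∈ C, so 10 ∈ (A Δ C) ∩ C
10 ∈ ((A Δ C) ∩ C) and 10 ∈ C, so 10 ∈ ((A Δ C) ∩ C) ∩ C
10 ∈ B, so 10 ∉ Bᶜ
10 ∈ (((A Δ C) ∩ C) ∩ C) and 10 ∉ Bᶜ, so 10 ∈ (((A Δ C) ∩ C) ∩ C) ∖ Bᶜ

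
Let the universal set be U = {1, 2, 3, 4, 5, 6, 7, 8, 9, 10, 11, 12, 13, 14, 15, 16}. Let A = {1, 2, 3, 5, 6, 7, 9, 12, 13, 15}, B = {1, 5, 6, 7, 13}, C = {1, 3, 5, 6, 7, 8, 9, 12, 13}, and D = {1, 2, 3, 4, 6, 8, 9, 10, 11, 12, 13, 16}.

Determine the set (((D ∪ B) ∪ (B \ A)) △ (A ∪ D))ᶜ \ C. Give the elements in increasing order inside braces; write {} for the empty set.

{2, 4, 10, 11, 14, 16}

D ∪ B = {1, 2, 3, 4, 5, 6, 7, 8, 9, 10, 11, 12, 13, 16}
B \ A = {}
(D ∪ B) ∪ (B \ A) = {1, 2, 3, 4, 5, 6, 7, 8, 9, 10, 11, 12, 13, 16}
A ∪ D = {1, 2, 3, 4, 5, 6, 7, 8, 9, 10, 11, 12, 13, 15, 16}
((D ∪ B) ∪ (B \ A)) △ (A ∪ D) = {15}
(((D ∪ B) ∪ (B \ A)) △ (A ∪ D))ᶜ = {1, 2, 3, 4, 5, 6, 7, 8, 9, 10, 11, 12, 13, 14, 16}
(((D ∪ B) ∪ (B \ A)) △ (A ∪ D))ᶜ \ C = {2, 4, 10, 11, 14, 16}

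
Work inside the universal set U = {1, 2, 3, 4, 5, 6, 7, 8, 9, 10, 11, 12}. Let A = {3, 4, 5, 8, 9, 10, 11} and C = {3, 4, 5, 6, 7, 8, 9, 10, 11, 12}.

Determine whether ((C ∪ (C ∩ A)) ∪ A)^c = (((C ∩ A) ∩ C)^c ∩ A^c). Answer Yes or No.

No

C ∩ A = {3, 4, 5, 8, 9, 10, 11}
C ∪ (C ∩ A) = {3, 4, 5, 6, 7, 8, 9, 10, 11, 12}
(C ∪ (C ∩ A)) ∪ A = {3, 4, 5, 6, 7, 8, 9, 10, 11, 12}
((C ∪ (C ∩ A)) ∪ A)^c = {1, 2}
(C ∩ A) ∩ C = {3, 4, 5, 8, 9, 10, 11}
((C ∩ A) ∩ C)^c = {1, 2, 6, 7, 12}
A^c = {1, 2, 6, 7, 12}
((C ∩ A) ∩ C)^c ∩ A^c = {1, 2, 6, 7, 12}
6 ∈ ((C ∩ A) ∩ C)^c ∩ A^c but 6 ∉ ((C ∪ (C ∩ A)) ∪ A)^c, so they differ.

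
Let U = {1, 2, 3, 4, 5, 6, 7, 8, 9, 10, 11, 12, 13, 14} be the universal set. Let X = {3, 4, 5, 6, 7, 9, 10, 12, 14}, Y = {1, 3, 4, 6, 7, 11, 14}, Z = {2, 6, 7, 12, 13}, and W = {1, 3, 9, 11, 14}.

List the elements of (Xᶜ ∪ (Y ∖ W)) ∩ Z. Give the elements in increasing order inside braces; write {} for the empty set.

Xᶜ = {1, 2, 8, 11, 13}
Y ∖ W = {4, 6, 7}
Xᶜ ∪ (Y ∖ W) = {1, 2, 4, 6, 7, 8, 11, 13}
(Xᶜ ∪ (Y ∖ W)) ∩ Z = {2, 6, 7, 13}

{2, 6, 7, 13}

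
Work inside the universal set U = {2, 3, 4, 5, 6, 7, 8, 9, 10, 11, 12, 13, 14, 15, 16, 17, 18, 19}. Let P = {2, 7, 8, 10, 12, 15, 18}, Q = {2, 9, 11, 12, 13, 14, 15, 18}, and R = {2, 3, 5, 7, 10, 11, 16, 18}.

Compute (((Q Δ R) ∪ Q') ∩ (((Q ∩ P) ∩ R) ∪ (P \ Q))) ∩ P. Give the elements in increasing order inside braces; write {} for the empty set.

{7, 8, 10}

Q Δ R = {3, 5, 7, 9, 10, 12, 13, 14, 15, 16}
Q' = {3, 4, 5, 6, 7, 8, 10, 16, 17, 19}
(Q Δ R) ∪ Q' = {3, 4, 5, 6, 7, 8, 9, 10, 12, 13, 14, 15, 16, 17, 19}
Q ∩ P = {2, 12, 15, 18}
(Q ∩ P) ∩ R = {2, 18}
P \ Q = {7, 8, 10}
((Q ∩ P) ∩ R) ∪ (P \ Q) = {2, 7, 8, 10, 18}
((Q Δ R) ∪ Q') ∩ (((Q ∩ P) ∩ R) ∪ (P \ Q)) = {7, 8, 10}
(((Q Δ R) ∪ Q') ∩ (((Q ∩ P) ∩ R) ∪ (P \ Q))) ∩ P = {7, 8, 10}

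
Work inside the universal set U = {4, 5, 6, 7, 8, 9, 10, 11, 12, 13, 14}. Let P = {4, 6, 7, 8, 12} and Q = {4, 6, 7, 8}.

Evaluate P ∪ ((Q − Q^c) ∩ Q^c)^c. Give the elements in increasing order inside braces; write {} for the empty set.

Q^c = {5, 9, 10, 11, 12, 13, 14}
Q − Q^c = {4, 6, 7, 8}
(Q − Q^c) ∩ Q^c = {}
((Q − Q^c) ∩ Q^c)^c = {4, 5, 6, 7, 8, 9, 10, 11, 12, 13, 14}
P ∪ ((Q − Q^c) ∩ Q^c)^c = {4, 5, 6, 7, 8, 9, 10, 11, 12, 13, 14}

{4, 5, 6, 7, 8, 9, 10, 11, 12, 13, 14}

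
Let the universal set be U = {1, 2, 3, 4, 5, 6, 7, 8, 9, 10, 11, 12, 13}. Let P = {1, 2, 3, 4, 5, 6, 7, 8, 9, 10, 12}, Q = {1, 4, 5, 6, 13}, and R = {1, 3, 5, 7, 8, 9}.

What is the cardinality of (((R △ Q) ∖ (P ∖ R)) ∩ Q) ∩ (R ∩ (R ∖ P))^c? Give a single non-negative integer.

1

R △ Q = {3, 4, 6, 7, 8, 9, 13}
P ∖ R = {2, 4, 6, 10, 12}
(R △ Q) ∖ (P ∖ R) = {3, 7, 8, 9, 13}
((R △ Q) ∖ (P ∖ R)) ∩ Q = {13}
R ∖ P = {}
R ∩ (R ∖ P) = {}
(R ∩ (R ∖ P))^c = {1, 2, 3, 4, 5, 6, 7, 8, 9, 10, 11, 12, 13}
(((R △ Q) ∖ (P ∖ R)) ∩ Q) ∩ (R ∩ (R ∖ P))^c = {13}
|(((R △ Q) ∖ (P ∖ R)) ∩ Q) ∩ (R ∩ (R ∖ P))^c| = 1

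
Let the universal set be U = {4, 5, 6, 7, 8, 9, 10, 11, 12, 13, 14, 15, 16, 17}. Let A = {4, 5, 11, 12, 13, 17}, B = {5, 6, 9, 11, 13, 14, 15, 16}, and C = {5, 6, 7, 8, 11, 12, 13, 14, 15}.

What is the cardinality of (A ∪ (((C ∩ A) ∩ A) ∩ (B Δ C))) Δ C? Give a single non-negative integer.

C ∩ A = {5, 11, 12, 13}
(C ∩ A) ∩ A = {5, 11, 12, 13}
B Δ C = {7, 8, 9, 12, 16}
((C ∩ A) ∩ A) ∩ (B Δ C) = {12}
A ∪ (((C ∩ A) ∩ A) ∩ (B Δ C)) = {4, 5, 11, 12, 13, 17}
(A ∪ (((C ∩ A) ∩ A) ∩ (B Δ C))) Δ C = {4, 6, 7, 8, 14, 15, 17}
|(A ∪ (((C ∩ A) ∩ A) ∩ (B Δ C))) Δ C| = 7

7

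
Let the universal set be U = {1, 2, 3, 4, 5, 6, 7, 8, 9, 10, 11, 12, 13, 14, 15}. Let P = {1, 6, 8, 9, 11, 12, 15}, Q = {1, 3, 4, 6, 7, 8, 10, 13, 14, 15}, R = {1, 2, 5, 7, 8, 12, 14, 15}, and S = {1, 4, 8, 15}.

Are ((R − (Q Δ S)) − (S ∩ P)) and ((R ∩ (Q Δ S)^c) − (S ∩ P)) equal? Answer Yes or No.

Yes

Q Δ S = {3, 6, 7, 10, 13, 14}
R − (Q Δ S) = {1, 2, 5, 8, 12, 15}
S ∩ P = {1, 8, 15}
(R − (Q Δ S)) − (S ∩ P) = {2, 5, 12}
(Q Δ S)^c = {1, 2, 4, 5, 8, 9, 11, 12, 15}
R ∩ (Q Δ S)^c = {1, 2, 5, 8, 12, 15}
(R ∩ (Q Δ S)^c) − (S ∩ P) = {2, 5, 12}
Both equal {2, 5, 12}, so (R − (Q Δ S)) − (S ∩ P) = (R ∩ (Q Δ S)^c) − (S ∩ P).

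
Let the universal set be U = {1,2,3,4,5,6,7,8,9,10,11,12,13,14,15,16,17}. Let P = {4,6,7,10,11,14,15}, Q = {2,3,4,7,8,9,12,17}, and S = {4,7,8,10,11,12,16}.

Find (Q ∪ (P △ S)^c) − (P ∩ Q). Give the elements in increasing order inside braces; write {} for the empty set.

{1,2,3,5,8,9,10,11,12,13,17}

P △ S = {6,8,12,14,15,16}
(P △ S)^c = {1,2,3,4,5,7,9,10,11,13,17}
Q ∪ (P △ S)^c = {1,2,3,4,5,7,8,9,10,11,12,13,17}
P ∩ Q = {4,7}
(Q ∪ (P △ S)^c) − (P ∩ Q) = {1,2,3,5,8,9,10,11,12,13,17}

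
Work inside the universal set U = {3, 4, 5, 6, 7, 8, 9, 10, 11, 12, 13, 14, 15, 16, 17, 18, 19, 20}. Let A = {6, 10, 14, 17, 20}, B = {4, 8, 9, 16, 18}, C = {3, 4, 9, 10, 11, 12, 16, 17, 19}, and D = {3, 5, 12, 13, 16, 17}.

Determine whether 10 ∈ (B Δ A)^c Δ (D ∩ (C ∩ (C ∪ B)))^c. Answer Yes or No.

10 ∉ B and 10 ∈ A, so 10 ∈ B Δ A
10 ∉ (B Δ A)^c since 10 ∈ (B Δ A)
10 ∈ C and 10 ∉ B, so 10 ∈ C ∪ B
10 ∈ C and 10 ∈ (C ∪ B), so 10 ∈ C ∩ (C ∪ B)
10 ∉ D and 10 ∈ (C ∩ (C ∪ B)), so 10 ∉ D ∩ (C ∩ (C ∪ B))
10 ∈ (D ∩ (C ∩ (C ∪ B)))^c since 10 ∉ (D ∩ (C ∩ (C ∪ B)))
10 ∉ (B Δ A)^c and 10 ∈ (D ∩ (C ∩ (C ∪ B)))^c, so 10 ∈ (B Δ A)^c Δ (D ∩ (C ∩ (C ∪ B)))^c

Yes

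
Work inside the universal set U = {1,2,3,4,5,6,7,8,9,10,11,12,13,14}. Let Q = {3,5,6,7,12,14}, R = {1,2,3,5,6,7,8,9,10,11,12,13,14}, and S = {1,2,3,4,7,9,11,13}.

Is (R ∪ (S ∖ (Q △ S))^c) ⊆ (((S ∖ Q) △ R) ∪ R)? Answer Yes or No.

Yes

Q △ S = {1,2,4,5,6,9,11,12,13,14}
S ∖ (Q △ S) = {3,7}
(S ∖ (Q △ S))^c = {1,2,4,5,6,8,9,10,11,12,13,14}
R ∪ (S ∖ (Q △ S))^c = {1,2,3,4,5,6,7,8,9,10,11,12,13,14}
S ∖ Q = {1,2,4,9,11,13}
(S ∖ Q) △ R = {3,4,5,6,7,8,10,12,14}
((S ∖ Q) △ R) ∪ R = {1,2,3,4,5,6,7,8,9,10,11,12,13,14}
Every element of {1,2,3,4,5,6,7,8,9,10,11,12,13,14} is in {1,2,3,4,5,6,7,8,9,10,11,12,13,14}, so R ∪ (S ∖ (Q △ S))^c ⊆ ((S ∖ Q) △ R) ∪ R.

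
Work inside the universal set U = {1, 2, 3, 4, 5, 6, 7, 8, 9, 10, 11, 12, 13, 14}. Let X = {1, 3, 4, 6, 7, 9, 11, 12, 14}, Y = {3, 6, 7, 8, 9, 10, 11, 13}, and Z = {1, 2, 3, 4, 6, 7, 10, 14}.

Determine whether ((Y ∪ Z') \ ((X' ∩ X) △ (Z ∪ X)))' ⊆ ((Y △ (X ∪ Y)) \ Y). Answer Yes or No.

Z' = {5, 8, 9, 11, 12, 13}
Y ∪ Z' = {3, 5, 6, 7, 8, 9, 10, 11, 12, 13}
X' = {2, 5, 8, 10, 13}
X' ∩ X = {}
Z ∪ X = {1, 2, 3, 4, 6, 7, 9, 10, 11, 12, 14}
(X' ∩ X) △ (Z ∪ X) = {1, 2, 3, 4, 6, 7, 9, 10, 11, 12, 14}
(Y ∪ Z') \ ((X' ∩ X) △ (Z ∪ X)) = {5, 8, 13}
((Y ∪ Z') \ ((X' ∩ X) △ (Z ∪ X)))' = {1, 2, 3, 4, 6, 7, 9, 10, 11, 12, 14}
X ∪ Y = {1, 3, 4, 6, 7, 8, 9, 10, 11, 12, 13, 14}
Y △ (X ∪ Y) = {1, 4, 12, 14}
(Y △ (X ∪ Y)) \ Y = {1, 4, 12, 14}
2 ∈ ((Y ∪ Z') \ ((X' ∩ X) △ (Z ∪ X)))' but 2 ∉ (Y △ (X ∪ Y)) \ Y, so the inclusion fails.

No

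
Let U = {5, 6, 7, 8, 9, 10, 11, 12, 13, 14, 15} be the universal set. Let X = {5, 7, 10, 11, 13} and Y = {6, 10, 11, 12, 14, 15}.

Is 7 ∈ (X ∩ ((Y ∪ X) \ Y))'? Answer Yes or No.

No

7 ∉ Y and 7 ∈ X, so 7 ∈ Y ∪ X
7 ∈ (Y ∪ X) and 7 ∉ Y, so 7 ∈ (Y ∪ X) \ Y
7 ∈ X and 7 ∈ ((Y ∪ X) \ Y), so 7 ∈ X ∩ ((Y ∪ X) \ Y)
7 ∉ (X ∩ ((Y ∪ X) \ Y))' since 7 ∈ (X ∩ ((Y ∪ X) \ Y))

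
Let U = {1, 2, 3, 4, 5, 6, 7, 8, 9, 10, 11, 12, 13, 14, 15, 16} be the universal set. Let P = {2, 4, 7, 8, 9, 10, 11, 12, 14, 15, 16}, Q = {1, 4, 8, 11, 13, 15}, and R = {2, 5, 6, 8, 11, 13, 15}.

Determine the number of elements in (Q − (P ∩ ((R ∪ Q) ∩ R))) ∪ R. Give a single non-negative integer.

R ∪ Q = {1, 2, 4, 5, 6, 8, 11, 13, 15}
(R ∪ Q) ∩ R = {2, 5, 6, 8, 11, 13, 15}
P ∩ ((R ∪ Q) ∩ R) = {2, 8, 11, 15}
Q − (P ∩ ((R ∪ Q) ∩ R)) = {1, 4, 13}
(Q − (P ∩ ((R ∪ Q) ∩ R))) ∪ R = {1, 2, 4, 5, 6, 8, 11, 13, 15}
|(Q − (P ∩ ((R ∪ Q) ∩ R))) ∪ R| = 9

9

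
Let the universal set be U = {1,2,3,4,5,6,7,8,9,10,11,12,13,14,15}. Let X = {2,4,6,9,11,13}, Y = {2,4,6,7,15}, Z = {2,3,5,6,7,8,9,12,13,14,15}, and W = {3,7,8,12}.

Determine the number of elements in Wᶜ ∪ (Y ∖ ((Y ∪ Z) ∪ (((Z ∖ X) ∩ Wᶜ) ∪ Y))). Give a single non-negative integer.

Wᶜ = {1,2,4,5,6,9,10,11,13,14,15}
Y ∪ Z = {2,3,4,5,6,7,8,9,12,13,14,15}
Z ∖ X = {3,5,7,8,12,14,15}
(Z ∖ X) ∩ Wᶜ = {5,14,15}
((Z ∖ X) ∩ Wᶜ) ∪ Y = {2,4,5,6,7,14,15}
(Y ∪ Z) ∪ (((Z ∖ X) ∩ Wᶜ) ∪ Y) = {2,3,4,5,6,7,8,9,12,13,14,15}
Y ∖ ((Y ∪ Z) ∪ (((Z ∖ X) ∩ Wᶜ) ∪ Y)) = {}
Wᶜ ∪ (Y ∖ ((Y ∪ Z) ∪ (((Z ∖ X) ∩ Wᶜ) ∪ Y))) = {1,2,4,5,6,9,10,11,13,14,15}
|Wᶜ ∪ (Y ∖ ((Y ∪ Z) ∪ (((Z ∖ X) ∩ Wᶜ) ∪ Y)))| = 11

11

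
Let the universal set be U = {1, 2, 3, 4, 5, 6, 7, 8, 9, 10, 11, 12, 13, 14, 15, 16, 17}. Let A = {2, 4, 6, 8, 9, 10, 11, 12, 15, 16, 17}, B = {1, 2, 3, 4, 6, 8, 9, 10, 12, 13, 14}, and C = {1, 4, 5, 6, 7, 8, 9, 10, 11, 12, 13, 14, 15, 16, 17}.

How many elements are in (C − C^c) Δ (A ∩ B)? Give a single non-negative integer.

10

C^c = {2, 3}
C − C^c = {1, 4, 5, 6, 7, 8, 9, 10, 11, 12, 13, 14, 15, 16, 17}
A ∩ B = {2, 4, 6, 8, 9, 10, 12}
(C − C^c) Δ (A ∩ B) = {1, 2, 5, 7, 11, 13, 14, 15, 16, 17}
|(C − C^c) Δ (A ∩ B)| = 10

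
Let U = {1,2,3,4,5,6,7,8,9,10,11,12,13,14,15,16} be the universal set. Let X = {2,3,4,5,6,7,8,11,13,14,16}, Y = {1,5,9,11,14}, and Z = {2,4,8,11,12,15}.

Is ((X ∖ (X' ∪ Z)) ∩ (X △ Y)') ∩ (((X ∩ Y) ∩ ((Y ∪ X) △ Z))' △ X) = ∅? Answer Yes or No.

X' = {1,9,10,12,15}
X' ∪ Z = {1,2,4,8,9,10,11,12,15}
X ∖ (X' ∪ Z) = {3,5,6,7,13,14,16}
X △ Y = {1,2,3,4,6,7,8,9,13,16}
(X △ Y)' = {5,10,11,12,14,15}
(X ∖ (X' ∪ Z)) ∩ (X △ Y)' = {5,14}
X ∩ Y = {5,11,14}
Y ∪ X = {1,2,3,4,5,6,7,8,9,11,13,14,16}
(Y ∪ X) △ Z = {1,3,5,6,7,9,12,13,14,15,16}
(X ∩ Y) ∩ ((Y ∪ X) △ Z) = {5,14}
((X ∩ Y) ∩ ((Y ∪ X) △ Z))' = {1,2,3,4,6,7,8,9,10,11,12,13,15,16}
((X ∩ Y) ∩ ((Y ∪ X) △ Z))' △ X = {1,5,9,10,12,14,15}
5 lies in both, so they are not disjoint.

No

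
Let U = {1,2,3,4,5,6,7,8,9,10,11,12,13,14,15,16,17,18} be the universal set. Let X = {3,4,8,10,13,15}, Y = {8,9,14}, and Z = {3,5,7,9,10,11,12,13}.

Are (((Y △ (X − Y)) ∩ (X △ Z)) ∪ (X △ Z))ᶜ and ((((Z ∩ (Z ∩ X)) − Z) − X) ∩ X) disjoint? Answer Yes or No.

Yes

X − Y = {3,4,10,13,15}
Y △ (X − Y) = {3,4,8,9,10,13,14,15}
X △ Z = {4,5,7,8,9,11,12,15}
(Y △ (X − Y)) ∩ (X △ Z) = {4,8,9,15}
((Y △ (X − Y)) ∩ (X △ Z)) ∪ (X △ Z) = {4,5,7,8,9,11,12,15}
(((Y △ (X − Y)) ∩ (X △ Z)) ∪ (X △ Z))ᶜ = {1,2,3,6,10,13,14,16,17,18}
Z ∩ X = {3,10,13}
Z ∩ (Z ∩ X) = {3,10,13}
(Z ∩ (Z ∩ X)) − Z = {}
((Z ∩ (Z ∩ X)) − Z) − X = {}
(((Z ∩ (Z ∩ X)) − Z) − X) ∩ X = {}
{1,2,3,6,10,13,14,16,17,18} and {} share no elements.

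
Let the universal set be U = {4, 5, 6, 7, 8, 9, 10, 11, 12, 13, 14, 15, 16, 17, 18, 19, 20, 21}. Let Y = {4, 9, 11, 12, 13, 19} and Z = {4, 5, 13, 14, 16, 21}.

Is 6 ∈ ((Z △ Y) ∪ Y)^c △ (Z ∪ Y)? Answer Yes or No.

6 ∉ Z and 6 ∉ Y, so 6 ∉ Z △ Y
6 ∉ (Z △ Y) and 6 ∉ Y, so 6 ∉ (Z △ Y) ∪ Y
6 ∈ ((Z △ Y) ∪ Y)^c since 6 ∉ ((Z △ Y) ∪ Y)
6 ∉ Z and 6 ∉ Y, so 6 ∉ Z ∪ Y
6 ∈ ((Z △ Y) ∪ Y)^c and 6 ∉ (Z ∪ Y), so 6 ∈ ((Z △ Y) ∪ Y)^c △ (Z ∪ Y)

Yes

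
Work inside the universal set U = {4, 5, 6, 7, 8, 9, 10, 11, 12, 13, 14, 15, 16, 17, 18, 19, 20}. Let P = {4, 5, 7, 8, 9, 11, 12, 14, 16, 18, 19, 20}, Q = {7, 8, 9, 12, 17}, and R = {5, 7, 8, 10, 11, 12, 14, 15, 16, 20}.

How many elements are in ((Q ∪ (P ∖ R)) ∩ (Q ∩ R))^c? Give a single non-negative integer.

P ∖ R = {4, 9, 18, 19}
Q ∪ (P ∖ R) = {4, 7, 8, 9, 12, 17, 18, 19}
Q ∩ R = {7, 8, 12}
(Q ∪ (P ∖ R)) ∩ (Q ∩ R) = {7, 8, 12}
((Q ∪ (P ∖ R)) ∩ (Q ∩ R))^c = {4, 5, 6, 9, 10, 11, 13, 14, 15, 16, 17, 18, 19, 20}
|((Q ∪ (P ∖ R)) ∩ (Q ∩ R))^c| = 14

14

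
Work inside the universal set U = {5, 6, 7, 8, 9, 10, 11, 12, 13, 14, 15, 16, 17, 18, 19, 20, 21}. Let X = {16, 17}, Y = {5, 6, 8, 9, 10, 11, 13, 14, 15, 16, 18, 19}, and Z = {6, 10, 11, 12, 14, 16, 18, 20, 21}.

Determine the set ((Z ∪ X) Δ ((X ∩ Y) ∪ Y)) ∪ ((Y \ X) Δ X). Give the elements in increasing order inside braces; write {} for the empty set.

{5, 6, 8, 9, 10, 11, 12, 13, 14, 15, 16, 17, 18, 19, 20, 21}

Z ∪ X = {6, 10, 11, 12, 14, 16, 17, 18, 20, 21}
X ∩ Y = {16}
(X ∩ Y) ∪ Y = {5, 6, 8, 9, 10, 11, 13, 14, 15, 16, 18, 19}
(Z ∪ X) Δ ((X ∩ Y) ∪ Y) = {5, 8, 9, 12, 13, 15, 17, 19, 20, 21}
Y \ X = {5, 6, 8, 9, 10, 11, 13, 14, 15, 18, 19}
(Y \ X) Δ X = {5, 6, 8, 9, 10, 11, 13, 14, 15, 16, 17, 18, 19}
((Z ∪ X) Δ ((X ∩ Y) ∪ Y)) ∪ ((Y \ X) Δ X) = {5, 6, 8, 9, 10, 11, 12, 13, 14, 15, 16, 17, 18, 19, 20, 21}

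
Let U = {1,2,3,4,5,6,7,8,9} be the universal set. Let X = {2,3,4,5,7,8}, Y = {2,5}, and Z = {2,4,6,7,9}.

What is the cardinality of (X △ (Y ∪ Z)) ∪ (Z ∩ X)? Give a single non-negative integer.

Y ∪ Z = {2,4,5,6,7,9}
X △ (Y ∪ Z) = {3,6,8,9}
Z ∩ X = {2,4,7}
(X △ (Y ∪ Z)) ∪ (Z ∩ X) = {2,3,4,6,7,8,9}
|(X △ (Y ∪ Z)) ∪ (Z ∩ X)| = 7

7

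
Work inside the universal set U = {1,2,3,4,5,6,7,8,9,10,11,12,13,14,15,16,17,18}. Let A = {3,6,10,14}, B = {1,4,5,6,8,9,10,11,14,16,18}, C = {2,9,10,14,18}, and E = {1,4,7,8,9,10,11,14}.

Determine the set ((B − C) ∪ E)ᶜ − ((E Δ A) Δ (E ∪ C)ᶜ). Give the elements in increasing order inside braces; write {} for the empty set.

B − C = {1,4,5,6,8,11,16}
(B − C) ∪ E = {1,4,5,6,7,8,9,10,11,14,16}
((B − C) ∪ E)ᶜ = {2,3,12,13,15,17,18}
E Δ A = {1,3,4,6,7,8,9,11}
E ∪ C = {1,2,4,7,8,9,10,11,14,18}
(E ∪ C)ᶜ = {3,5,6,12,13,15,16,17}
(E Δ A) Δ (E ∪ C)ᶜ = {1,4,5,7,8,9,11,12,13,15,16,17}
((B − C) ∪ E)ᶜ − ((E Δ A) Δ (E ∪ C)ᶜ) = {2,3,18}

{2,3,18}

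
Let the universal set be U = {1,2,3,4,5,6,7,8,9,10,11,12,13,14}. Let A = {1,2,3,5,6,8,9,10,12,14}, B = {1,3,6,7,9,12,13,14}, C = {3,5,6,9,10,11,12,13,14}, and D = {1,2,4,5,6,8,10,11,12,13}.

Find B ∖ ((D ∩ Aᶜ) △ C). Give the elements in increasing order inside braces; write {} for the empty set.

Aᶜ = {4,7,11,13}
D ∩ Aᶜ = {4,11,13}
(D ∩ Aᶜ) △ C = {3,4,5,6,9,10,12,14}
B ∖ ((D ∩ Aᶜ) △ C) = {1,7,13}

{1,7,13}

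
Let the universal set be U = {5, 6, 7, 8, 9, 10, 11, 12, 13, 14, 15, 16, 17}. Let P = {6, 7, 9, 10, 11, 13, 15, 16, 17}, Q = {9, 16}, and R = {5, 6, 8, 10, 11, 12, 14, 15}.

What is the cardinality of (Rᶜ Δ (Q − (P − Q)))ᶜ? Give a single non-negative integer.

Rᶜ = {7, 9, 13, 16, 17}
P − Q = {6, 7, 10, 11, 13, 15, 17}
Q − (P − Q) = {9, 16}
Rᶜ Δ (Q − (P − Q)) = {7, 13, 17}
(Rᶜ Δ (Q − (P − Q)))ᶜ = {5, 6, 8, 9, 10, 11, 12, 14, 15, 16}
|(Rᶜ Δ (Q − (P − Q)))ᶜ| = 10

10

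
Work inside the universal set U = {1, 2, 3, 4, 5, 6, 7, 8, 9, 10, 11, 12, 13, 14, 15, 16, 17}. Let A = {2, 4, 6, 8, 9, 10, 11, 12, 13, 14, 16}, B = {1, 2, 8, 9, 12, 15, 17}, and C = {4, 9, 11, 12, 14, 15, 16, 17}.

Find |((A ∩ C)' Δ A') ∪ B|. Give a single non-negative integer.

A ∩ C = {4, 9, 11, 12, 14, 16}
(A ∩ C)' = {1, 2, 3, 5, 6, 7, 8, 10, 13, 15, 17}
A' = {1, 3, 5, 7, 15, 17}
(A ∩ C)' Δ A' = {2, 6, 8, 10, 13}
((A ∩ C)' Δ A') ∪ B = {1, 2, 6, 8, 9, 10, 12, 13, 15, 17}
|((A ∩ C)' Δ A') ∪ B| = 10

10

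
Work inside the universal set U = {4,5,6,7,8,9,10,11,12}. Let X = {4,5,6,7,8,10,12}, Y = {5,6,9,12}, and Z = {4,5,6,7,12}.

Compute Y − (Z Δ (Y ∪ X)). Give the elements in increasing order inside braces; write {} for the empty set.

{5,6,12}

Y ∪ X = {4,5,6,7,8,9,10,12}
Z Δ (Y ∪ X) = {8,9,10}
Y − (Z Δ (Y ∪ X)) = {5,6,12}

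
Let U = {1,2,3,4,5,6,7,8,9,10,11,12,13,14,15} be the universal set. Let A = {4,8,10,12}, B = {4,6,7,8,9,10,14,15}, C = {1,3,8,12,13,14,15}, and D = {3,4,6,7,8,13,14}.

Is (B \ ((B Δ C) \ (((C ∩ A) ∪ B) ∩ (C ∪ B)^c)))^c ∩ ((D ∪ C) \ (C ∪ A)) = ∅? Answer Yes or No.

No

B Δ C = {1,3,4,6,7,9,10,12,13}
C ∩ A = {8,12}
(C ∩ A) ∪ B = {4,6,7,8,9,10,12,14,15}
C ∪ B = {1,3,4,6,7,8,9,10,12,13,14,15}
(C ∪ B)^c = {2,5,11}
((C ∩ A) ∪ B) ∩ (C ∪ B)^c = {}
(B Δ C) \ (((C ∩ A) ∪ B) ∩ (C ∪ B)^c) = {1,3,4,6,7,9,10,12,13}
B \ ((B Δ C) \ (((C ∩ A) ∪ B) ∩ (C ∪ B)^c)) = {8,14,15}
(B \ ((B Δ C) \ (((C ∩ A) ∪ B) ∩ (C ∪ B)^c)))^c = {1,2,3,4,5,6,7,9,10,11,12,13}
D ∪ C = {1,3,4,6,7,8,12,13,14,15}
C ∪ A = {1,3,4,8,10,12,13,14,15}
(D ∪ C) \ (C ∪ A) = {6,7}
6 lies in both, so they are not disjoint.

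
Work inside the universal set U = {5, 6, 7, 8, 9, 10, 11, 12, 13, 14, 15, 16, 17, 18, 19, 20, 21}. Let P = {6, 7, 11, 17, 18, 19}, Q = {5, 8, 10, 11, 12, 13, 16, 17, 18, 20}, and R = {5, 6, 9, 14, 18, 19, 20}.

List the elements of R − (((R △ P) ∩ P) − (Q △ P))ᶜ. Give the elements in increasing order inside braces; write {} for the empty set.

{}

R △ P = {5, 7, 9, 11, 14, 17, 20}
(R △ P) ∩ P = {7, 11, 17}
Q △ P = {5, 6, 7, 8, 10, 12, 13, 16, 19, 20}
((R △ P) ∩ P) − (Q △ P) = {11, 17}
(((R △ P) ∩ P) − (Q △ P))ᶜ = {5, 6, 7, 8, 9, 10, 12, 13, 14, 15, 16, 18, 19, 20, 21}
R − (((R △ P) ∩ P) − (Q △ P))ᶜ = {}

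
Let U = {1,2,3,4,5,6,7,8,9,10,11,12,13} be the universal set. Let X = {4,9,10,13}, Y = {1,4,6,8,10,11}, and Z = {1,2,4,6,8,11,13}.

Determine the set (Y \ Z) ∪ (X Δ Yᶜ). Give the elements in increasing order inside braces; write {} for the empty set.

Y \ Z = {10}
Yᶜ = {2,3,5,7,9,12,13}
X Δ Yᶜ = {2,3,4,5,7,10,12}
(Y \ Z) ∪ (X Δ Yᶜ) = {2,3,4,5,7,10,12}

{2,3,4,5,7,10,12}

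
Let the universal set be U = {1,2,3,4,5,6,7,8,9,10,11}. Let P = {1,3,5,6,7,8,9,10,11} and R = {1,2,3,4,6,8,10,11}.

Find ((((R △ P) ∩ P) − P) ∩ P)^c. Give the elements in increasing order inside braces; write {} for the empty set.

{1,2,3,4,5,6,7,8,9,10,11}

R △ P = {2,4,5,7,9}
(R △ P) ∩ P = {5,7,9}
((R △ P) ∩ P) − P = {}
(((R △ P) ∩ P) − P) ∩ P = {}
((((R △ P) ∩ P) − P) ∩ P)^c = {1,2,3,4,5,6,7,8,9,10,11}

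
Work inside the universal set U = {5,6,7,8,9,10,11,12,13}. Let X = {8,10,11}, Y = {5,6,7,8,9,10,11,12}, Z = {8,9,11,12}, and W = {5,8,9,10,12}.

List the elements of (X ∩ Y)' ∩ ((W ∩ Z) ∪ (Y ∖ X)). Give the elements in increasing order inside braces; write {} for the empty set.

X ∩ Y = {8,10,11}
(X ∩ Y)' = {5,6,7,9,12,13}
W ∩ Z = {8,9,12}
Y ∖ X = {5,6,7,9,12}
(W ∩ Z) ∪ (Y ∖ X) = {5,6,7,8,9,12}
(X ∩ Y)' ∩ ((W ∩ Z) ∪ (Y ∖ X)) = {5,6,7,9,12}

{5,6,7,9,12}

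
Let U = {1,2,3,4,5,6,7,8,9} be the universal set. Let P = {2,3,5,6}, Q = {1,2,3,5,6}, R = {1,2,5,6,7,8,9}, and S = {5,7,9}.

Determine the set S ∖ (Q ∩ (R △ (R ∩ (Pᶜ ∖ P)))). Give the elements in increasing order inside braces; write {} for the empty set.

{7,9}

Pᶜ = {1,4,7,8,9}
Pᶜ ∖ P = {1,4,7,8,9}
R ∩ (Pᶜ ∖ P) = {1,7,8,9}
R △ (R ∩ (Pᶜ ∖ P)) = {2,5,6}
Q ∩ (R △ (R ∩ (Pᶜ ∖ P))) = {2,5,6}
S ∖ (Q ∩ (R △ (R ∩ (Pᶜ ∖ P)))) = {7,9}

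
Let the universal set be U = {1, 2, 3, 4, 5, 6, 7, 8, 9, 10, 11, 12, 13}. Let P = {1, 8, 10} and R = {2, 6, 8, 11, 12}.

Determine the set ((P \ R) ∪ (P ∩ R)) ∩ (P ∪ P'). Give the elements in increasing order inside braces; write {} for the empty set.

P \ R = {1, 10}
P ∩ R = {8}
(P \ R) ∪ (P ∩ R) = {1, 8, 10}
P' = {2, 3, 4, 5, 6, 7, 9, 11, 12, 13}
P ∪ P' = {1, 2, 3, 4, 5, 6, 7, 8, 9, 10, 11, 12, 13}
((P \ R) ∪ (P ∩ R)) ∩ (P ∪ P') = {1, 8, 10}

{1, 8, 10}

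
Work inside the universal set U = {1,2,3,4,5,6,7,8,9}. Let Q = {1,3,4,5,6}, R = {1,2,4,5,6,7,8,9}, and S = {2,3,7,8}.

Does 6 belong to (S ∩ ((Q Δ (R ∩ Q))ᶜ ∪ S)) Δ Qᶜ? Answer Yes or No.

No

6 ∈ R and 6 ∈ Q, so 6 ∈ R ∩ Q
6 ∈ Q and 6 ∈ (R ∩ Q), so 6 ∉ Q Δ (R ∩ Q)
6 ∈ (Q Δ (R ∩ Q))ᶜ since 6 ∉ (Q Δ (R ∩ Q))
6 ∈ (Q Δ (R ∩ Q))ᶜ and 6 ∉ S, so 6 ∈ (Q Δ (R ∩ Q))ᶜ ∪ S
6 ∉ S and 6 ∈ ((Q Δ (R ∩ Q))ᶜ ∪ S), so 6 ∉ S ∩ ((Q Δ (R ∩ Q))ᶜ ∪ S)
6 ∈ Q, so 6 ∉ Qᶜ
6 ∉ (S ∩ ((Q Δ (R ∩ Q))ᶜ ∪ S)) and 6 ∉ Qᶜ, so 6 ∉ (S ∩ ((Q Δ (R ∩ Q))ᶜ ∪ S)) Δ Qᶜ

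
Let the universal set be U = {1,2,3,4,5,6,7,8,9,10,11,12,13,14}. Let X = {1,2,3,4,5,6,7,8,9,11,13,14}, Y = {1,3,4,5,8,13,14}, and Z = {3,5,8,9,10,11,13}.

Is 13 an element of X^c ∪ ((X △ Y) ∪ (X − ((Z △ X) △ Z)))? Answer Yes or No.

13 ∈ X, so 13 ∉ X^c
13 ∈ X and 13 ∈ Y, so 13 ∉ X △ Y
13 ∈ Z and 13 ∈ X, so 13 ∉ Z △ X
13 ∉ (Z △ X) and 13 ∈ Z, so 13 ∈ (Z △ X) △ Z
13 ∈ X and 13 ∈ ((Z △ X) △ Z), so 13 ∉ X − ((Z △ X) △ Z)
13 ∉ (X △ Y) and 13 ∉ (X − ((Z △ X) △ Z)), so 13 ∉ (X △ Y) ∪ (X − ((Z △ X) △ Z))
13 ∉ X^c and 13 ∉ ((X △ Y) ∪ (X − ((Z △ X) △ Z))), so 13 ∉ X^c ∪ ((X △ Y) ∪ (X − ((Z △ X) △ Z)))

No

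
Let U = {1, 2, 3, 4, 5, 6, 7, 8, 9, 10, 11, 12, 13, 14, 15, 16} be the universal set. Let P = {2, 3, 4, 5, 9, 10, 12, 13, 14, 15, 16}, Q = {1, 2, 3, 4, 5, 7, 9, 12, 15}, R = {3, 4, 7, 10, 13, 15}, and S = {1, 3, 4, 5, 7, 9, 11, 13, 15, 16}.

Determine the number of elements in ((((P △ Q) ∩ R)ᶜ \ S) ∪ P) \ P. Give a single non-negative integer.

P △ Q = {1, 7, 10, 13, 14, 16}
(P △ Q) ∩ R = {7, 10, 13}
((P △ Q) ∩ R)ᶜ = {1, 2, 3, 4, 5, 6, 8, 9, 11, 12, 14, 15, 16}
((P △ Q) ∩ R)ᶜ \ S = {2, 6, 8, 12, 14}
(((P △ Q) ∩ R)ᶜ \ S) ∪ P = {2, 3, 4, 5, 6, 8, 9, 10, 12, 13, 14, 15, 16}
((((P △ Q) ∩ R)ᶜ \ S) ∪ P) \ P = {6, 8}
|((((P △ Q) ∩ R)ᶜ \ S) ∪ P) \ P| = 2

2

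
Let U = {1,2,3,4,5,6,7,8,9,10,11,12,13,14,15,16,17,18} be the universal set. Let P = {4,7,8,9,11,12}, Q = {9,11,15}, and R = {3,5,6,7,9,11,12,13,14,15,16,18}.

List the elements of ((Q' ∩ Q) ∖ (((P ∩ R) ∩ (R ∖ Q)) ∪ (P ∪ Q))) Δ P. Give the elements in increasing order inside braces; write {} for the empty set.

Q' = {1,2,3,4,5,6,7,8,10,12,13,14,16,17,18}
Q' ∩ Q = {}
P ∩ R = {7,9,11,12}
R ∖ Q = {3,5,6,7,12,13,14,16,18}
(P ∩ R) ∩ (R ∖ Q) = {7,12}
P ∪ Q = {4,7,8,9,11,12,15}
((P ∩ R) ∩ (R ∖ Q)) ∪ (P ∪ Q) = {4,7,8,9,11,12,15}
(Q' ∩ Q) ∖ (((P ∩ R) ∩ (R ∖ Q)) ∪ (P ∪ Q)) = {}
((Q' ∩ Q) ∖ (((P ∩ R) ∩ (R ∖ Q)) ∪ (P ∪ Q))) Δ P = {4,7,8,9,11,12}

{4,7,8,9,11,12}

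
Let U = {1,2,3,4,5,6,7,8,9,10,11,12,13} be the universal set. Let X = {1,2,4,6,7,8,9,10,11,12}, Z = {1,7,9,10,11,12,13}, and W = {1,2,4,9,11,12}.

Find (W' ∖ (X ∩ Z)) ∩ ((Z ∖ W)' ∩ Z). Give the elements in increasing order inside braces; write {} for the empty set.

W' = {3,5,6,7,8,10,13}
X ∩ Z = {1,7,9,10,11,12}
W' ∖ (X ∩ Z) = {3,5,6,8,13}
Z ∖ W = {7,10,13}
(Z ∖ W)' = {1,2,3,4,5,6,8,9,11,12}
(Z ∖ W)' ∩ Z = {1,9,11,12}
(W' ∖ (X ∩ Z)) ∩ ((Z ∖ W)' ∩ Z) = {}

{}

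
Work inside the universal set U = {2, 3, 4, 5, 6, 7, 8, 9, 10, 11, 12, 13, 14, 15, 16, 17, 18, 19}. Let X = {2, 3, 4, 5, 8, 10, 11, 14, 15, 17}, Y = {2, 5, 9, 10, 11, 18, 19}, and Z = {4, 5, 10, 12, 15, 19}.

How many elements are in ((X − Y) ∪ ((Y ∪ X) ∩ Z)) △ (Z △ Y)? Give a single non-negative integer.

X − Y = {3, 4, 8, 14, 15, 17}
Y ∪ X = {2, 3, 4, 5, 8, 9, 10, 11, 14, 15, 17, 18, 19}
(Y ∪ X) ∩ Z = {4, 5, 10, 15, 19}
(X − Y) ∪ ((Y ∪ X) ∩ Z) = {3, 4, 5, 8, 10, 14, 15, 17, 19}
Z △ Y = {2, 4, 9, 11, 12, 15, 18}
((X − Y) ∪ ((Y ∪ X) ∩ Z)) △ (Z △ Y) = {2, 3, 5, 8, 9, 10, 11, 12, 14, 17, 18, 19}
|((X − Y) ∪ ((Y ∪ X) ∩ Z)) △ (Z △ Y)| = 12

12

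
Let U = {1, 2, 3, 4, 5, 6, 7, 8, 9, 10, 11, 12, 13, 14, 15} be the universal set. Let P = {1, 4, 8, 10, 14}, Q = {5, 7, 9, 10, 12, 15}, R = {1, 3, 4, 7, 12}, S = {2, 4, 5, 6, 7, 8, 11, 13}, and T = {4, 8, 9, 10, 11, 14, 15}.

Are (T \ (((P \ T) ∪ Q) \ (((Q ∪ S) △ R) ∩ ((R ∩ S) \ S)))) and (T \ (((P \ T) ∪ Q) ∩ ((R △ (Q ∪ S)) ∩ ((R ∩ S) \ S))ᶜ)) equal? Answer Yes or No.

Yes

P \ T = {1}
(P \ T) ∪ Q = {1, 5, 7, 9, 10, 12, 15}
Q ∪ S = {2, 4, 5, 6, 7, 8, 9, 10, 11, 12, 13, 15}
(Q ∪ S) △ R = {1, 2, 3, 5, 6, 8, 9, 10, 11, 13, 15}
R ∩ S = {4, 7}
(R ∩ S) \ S = {}
((Q ∪ S) △ R) ∩ ((R ∩ S) \ S) = {}
((P \ T) ∪ Q) \ (((Q ∪ S) △ R) ∩ ((R ∩ S) \ S)) = {1, 5, 7, 9, 10, 12, 15}
T \ (((P \ T) ∪ Q) \ (((Q ∪ S) △ R) ∩ ((R ∩ S) \ S))) = {4, 8, 11, 14}
R △ (Q ∪ S) = {1, 2, 3, 5, 6, 8, 9, 10, 11, 13, 15}
(R △ (Q ∪ S)) ∩ ((R ∩ S) \ S) = {}
((R △ (Q ∪ S)) ∩ ((R ∩ S) \ S))ᶜ = {1, 2, 3, 4, 5, 6, 7, 8, 9, 10, 11, 12, 13, 14, 15}
((P \ T) ∪ Q) ∩ ((R △ (Q ∪ S)) ∩ ((R ∩ S) \ S))ᶜ = {1, 5, 7, 9, 10, 12, 15}
T \ (((P \ T) ∪ Q) ∩ ((R △ (Q ∪ S)) ∩ ((R ∩ S) \ S))ᶜ) = {4, 8, 11, 14}
Both equal {4, 8, 11, 14}, so T \ (((P \ T) ∪ Q) \ (((Q ∪ S) △ R) ∩ ((R ∩ S) \ S))) = T \ (((P \ T) ∪ Q) ∩ ((R △ (Q ∪ S)) ∩ ((R ∩ S) \ S))ᶜ).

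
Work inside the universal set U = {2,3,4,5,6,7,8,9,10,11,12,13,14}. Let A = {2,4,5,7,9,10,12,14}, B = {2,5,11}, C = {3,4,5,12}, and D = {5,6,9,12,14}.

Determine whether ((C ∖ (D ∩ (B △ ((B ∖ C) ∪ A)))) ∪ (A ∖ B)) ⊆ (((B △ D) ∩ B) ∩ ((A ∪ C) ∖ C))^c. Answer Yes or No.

Yes

B ∖ C = {2,11}
(B ∖ C) ∪ A = {2,4,5,7,9,10,11,12,14}
B △ ((B ∖ C) ∪ A) = {4,7,9,10,12,14}
D ∩ (B △ ((B ∖ C) ∪ A)) = {9,12,14}
C ∖ (D ∩ (B △ ((B ∖ C) ∪ A))) = {3,4,5}
A ∖ B = {4,7,9,10,12,14}
(C ∖ (D ∩ (B △ ((B ∖ C) ∪ A)))) ∪ (A ∖ B) = {3,4,5,7,9,10,12,14}
B △ D = {2,6,9,11,12,14}
(B △ D) ∩ B = {2,11}
A ∪ C = {2,3,4,5,7,9,10,12,14}
(A ∪ C) ∖ C = {2,7,9,10,14}
((B △ D) ∩ B) ∩ ((A ∪ C) ∖ C) = {2}
(((B △ D) ∩ B) ∩ ((A ∪ C) ∖ C))^c = {3,4,5,6,7,8,9,10,11,12,13,14}
Every element of {3,4,5,7,9,10,12,14} is in {3,4,5,6,7,8,9,10,11,12,13,14}, so (C ∖ (D ∩ (B △ ((B ∖ C) ∪ A)))) ∪ (A ∖ B) ⊆ (((B △ D) ∩ B) ∩ ((A ∪ C) ∖ C))^c.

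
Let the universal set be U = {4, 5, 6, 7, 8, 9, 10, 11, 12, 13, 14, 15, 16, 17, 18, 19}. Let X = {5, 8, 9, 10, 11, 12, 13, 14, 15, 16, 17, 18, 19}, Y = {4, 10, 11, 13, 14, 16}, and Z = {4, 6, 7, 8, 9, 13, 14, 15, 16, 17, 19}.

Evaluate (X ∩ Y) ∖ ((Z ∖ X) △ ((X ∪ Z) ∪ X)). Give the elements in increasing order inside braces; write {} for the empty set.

X ∩ Y = {10, 11, 13, 14, 16}
Z ∖ X = {4, 6, 7}
X ∪ Z = {4, 5, 6, 7, 8, 9, 10, 11, 12, 13, 14, 15, 16, 17, 18, 19}
(X ∪ Z) ∪ X = {4, 5, 6, 7, 8, 9, 10, 11, 12, 13, 14, 15, 16, 17, 18, 19}
(Z ∖ X) △ ((X ∪ Z) ∪ X) = {5, 8, 9, 10, 11, 12, 13, 14, 15, 16, 17, 18, 19}
(X ∩ Y) ∖ ((Z ∖ X) △ ((X ∪ Z) ∪ X)) = {}

{}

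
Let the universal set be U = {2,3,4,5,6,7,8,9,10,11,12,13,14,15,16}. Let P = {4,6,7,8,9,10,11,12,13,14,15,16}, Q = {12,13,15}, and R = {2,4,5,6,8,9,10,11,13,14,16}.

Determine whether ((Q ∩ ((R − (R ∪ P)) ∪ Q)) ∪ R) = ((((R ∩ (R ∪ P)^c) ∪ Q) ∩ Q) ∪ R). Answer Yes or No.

Yes

R ∪ P = {2,4,5,6,7,8,9,10,11,12,13,14,15,16}
R − (R ∪ P) = {}
(R − (R ∪ P)) ∪ Q = {12,13,15}
Q ∩ ((R − (R ∪ P)) ∪ Q) = {12,13,15}
(Q ∩ ((R − (R ∪ P)) ∪ Q)) ∪ R = {2,4,5,6,8,9,10,11,12,13,14,15,16}
(R ∪ P)^c = {3}
R ∩ (R ∪ P)^c = {}
(R ∩ (R ∪ P)^c) ∪ Q = {12,13,15}
((R ∩ (R ∪ P)^c) ∪ Q) ∩ Q = {12,13,15}
(((R ∩ (R ∪ P)^c) ∪ Q) ∩ Q) ∪ R = {2,4,5,6,8,9,10,11,12,13,14,15,16}
Both equal {2,4,5,6,8,9,10,11,12,13,14,15,16}, so (Q ∩ ((R − (R ∪ P)) ∪ Q)) ∪ R = (((R ∩ (R ∪ P)^c) ∪ Q) ∩ Q) ∪ R.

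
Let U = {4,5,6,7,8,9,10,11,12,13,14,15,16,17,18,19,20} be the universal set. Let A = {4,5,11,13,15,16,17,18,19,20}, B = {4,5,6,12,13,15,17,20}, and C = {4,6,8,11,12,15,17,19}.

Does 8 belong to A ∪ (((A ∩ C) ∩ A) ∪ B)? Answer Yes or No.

8 ∉ A and 8 ∈ C, so 8 ∉ A ∩ C
8 ∉ (A ∩ C) and 8 ∉ A, so 8 ∉ (A ∩ C) ∩ A
8 ∉ ((A ∩ C) ∩ A) and 8 ∉ B, so 8 ∉ ((A ∩ C) ∩ A) ∪ B
8 ∉ A and 8 ∉ (((A ∩ C) ∩ A) ∪ B), so 8 ∉ A ∪ (((A ∩ C) ∩ A) ∪ B)

No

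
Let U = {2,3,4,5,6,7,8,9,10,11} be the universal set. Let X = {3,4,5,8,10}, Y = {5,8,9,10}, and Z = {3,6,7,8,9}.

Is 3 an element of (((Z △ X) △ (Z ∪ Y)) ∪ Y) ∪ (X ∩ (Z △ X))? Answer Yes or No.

3 ∈ Z and 3 ∈ X, so 3 ∉ Z △ X
3 ∈ Z and 3 ∉ Y, so 3 ∈ Z ∪ Y
3 ∉ (Z △ X) and 3 ∈ (Z ∪ Y), so 3 ∈ (Z △ X) △ (Z ∪ Y)
3 ∈ ((Z △ X) △ (Z ∪ Y)) and 3 ∉ Y, so 3 ∈ ((Z △ X) △ (Z ∪ Y)) ∪ Y
3 ∈ Z and 3 ∈ X, so 3 ∉ Z △ X
3 ∈ X and 3 ∉ (Z △ X), so 3 ∉ X ∩ (Z △ X)
3 ∈ (((Z △ X) △ (Z ∪ Y)) ∪ Y) and 3 ∉ (X ∩ (Z △ X)), so 3 ∈ (((Z △ X) △ (Z ∪ Y)) ∪ Y) ∪ (X ∩ (Z △ X))

Yes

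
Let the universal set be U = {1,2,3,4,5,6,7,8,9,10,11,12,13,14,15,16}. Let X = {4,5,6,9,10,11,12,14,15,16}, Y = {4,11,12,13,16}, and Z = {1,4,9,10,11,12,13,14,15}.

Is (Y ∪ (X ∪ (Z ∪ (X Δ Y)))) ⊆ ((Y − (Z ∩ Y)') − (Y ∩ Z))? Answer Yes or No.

X Δ Y = {5,6,9,10,13,14,15}
Z ∪ (X Δ Y) = {1,4,5,6,9,10,11,12,13,14,15}
X ∪ (Z ∪ (X Δ Y)) = {1,4,5,6,9,10,11,12,13,14,15,16}
Y ∪ (X ∪ (Z ∪ (X Δ Y))) = {1,4,5,6,9,10,11,12,13,14,15,16}
Z ∩ Y = {4,11,12,13}
(Z ∩ Y)' = {1,2,3,5,6,7,8,9,10,14,15,16}
Y − (Z ∩ Y)' = {4,11,12,13}
Y ∩ Z = {4,11,12,13}
(Y − (Z ∩ Y)') − (Y ∩ Z) = {}
1 ∈ Y ∪ (X ∪ (Z ∪ (X Δ Y))) but 1 ∉ (Y − (Z ∩ Y)') − (Y ∩ Z), so the inclusion fails.

No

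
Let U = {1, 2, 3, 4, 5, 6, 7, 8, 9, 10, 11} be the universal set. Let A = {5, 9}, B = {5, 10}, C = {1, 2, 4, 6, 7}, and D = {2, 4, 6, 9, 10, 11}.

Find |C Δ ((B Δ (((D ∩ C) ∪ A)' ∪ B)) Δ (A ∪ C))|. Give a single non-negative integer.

7

D ∩ C = {2, 4, 6}
(D ∩ C) ∪ A = {2, 4, 5, 6, 9}
((D ∩ C) ∪ A)' = {1, 3, 7, 8, 10, 11}
((D ∩ C) ∪ A)' ∪ B = {1, 3, 5, 7, 8, 10, 11}
B Δ (((D ∩ C) ∪ A)' ∪ B) = {1, 3, 7, 8, 11}
A ∪ C = {1, 2, 4, 5, 6, 7, 9}
(B Δ (((D ∩ C) ∪ A)' ∪ B)) Δ (A ∪ C) = {2, 3, 4, 5, 6, 8, 9, 11}
C Δ ((B Δ (((D ∩ C) ∪ A)' ∪ B)) Δ (A ∪ C)) = {1, 3, 5, 7, 8, 9, 11}
|C Δ ((B Δ (((D ∩ C) ∪ A)' ∪ B)) Δ (A ∪ C))| = 7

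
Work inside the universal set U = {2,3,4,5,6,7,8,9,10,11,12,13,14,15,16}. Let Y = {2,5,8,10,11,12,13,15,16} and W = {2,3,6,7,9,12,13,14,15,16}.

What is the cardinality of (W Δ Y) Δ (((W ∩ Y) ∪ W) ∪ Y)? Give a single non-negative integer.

5

W Δ Y = {3,5,6,7,8,9,10,11,14}
W ∩ Y = {2,12,13,15,16}
(W ∩ Y) ∪ W = {2,3,6,7,9,12,13,14,15,16}
((W ∩ Y) ∪ W) ∪ Y = {2,3,5,6,7,8,9,10,11,12,13,14,15,16}
(W Δ Y) Δ (((W ∩ Y) ∪ W) ∪ Y) = {2,12,13,15,16}
|(W Δ Y) Δ (((W ∩ Y) ∪ W) ∪ Y)| = 5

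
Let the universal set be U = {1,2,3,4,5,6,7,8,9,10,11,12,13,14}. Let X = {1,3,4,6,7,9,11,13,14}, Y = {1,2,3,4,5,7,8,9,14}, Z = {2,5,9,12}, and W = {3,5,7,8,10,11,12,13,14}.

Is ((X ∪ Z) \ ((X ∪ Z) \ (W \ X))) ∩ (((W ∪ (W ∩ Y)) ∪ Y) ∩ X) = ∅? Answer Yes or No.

Yes

X ∪ Z = {1,2,3,4,5,6,7,9,11,12,13,14}
W \ X = {5,8,10,12}
(X ∪ Z) \ (W \ X) = {1,2,3,4,6,7,9,11,13,14}
(X ∪ Z) \ ((X ∪ Z) \ (W \ X)) = {5,12}
W ∩ Y = {3,5,7,8,14}
W ∪ (W ∩ Y) = {3,5,7,8,10,11,12,13,14}
(W ∪ (W ∩ Y)) ∪ Y = {1,2,3,4,5,7,8,9,10,11,12,13,14}
((W ∪ (W ∩ Y)) ∪ Y) ∩ X = {1,3,4,7,9,11,13,14}
{5,12} and {1,3,4,7,9,11,13,14} share no elements.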